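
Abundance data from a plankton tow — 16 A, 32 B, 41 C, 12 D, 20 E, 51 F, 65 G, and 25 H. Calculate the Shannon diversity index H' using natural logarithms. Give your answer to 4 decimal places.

Total N = 16+32+41+12+20+51+65+25 = 262, so the proportions are 0.061069, 0.122137, 0.156489, 0.045802, 0.076336, 0.194656, 0.248092, 0.09542 (working shown to 6 dp, full precision carried).
Each pᵢ ln pᵢ term: 0.061069×(-2.795756)=-0.170733, 0.122137×(-2.102609)=-0.256807, 0.156489×(-1.854772)=-0.290251, 0.045802×(-3.083438)=-0.141226, 0.076336×(-2.572612)=-0.196383, 0.194656×(-1.636519)=-0.318559, 0.248092×(-1.393957)=-0.345829, 0.09542×(-2.349469)=-0.224186.
Sum = -1.943974, so H' = 1.9440.

1.9440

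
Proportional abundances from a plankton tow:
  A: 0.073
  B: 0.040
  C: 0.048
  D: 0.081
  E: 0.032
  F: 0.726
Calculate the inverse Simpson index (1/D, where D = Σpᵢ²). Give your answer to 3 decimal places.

D = 0.073² + 0.04² + 0.048² + 0.081² + 0.032² + 0.726² = 0.005329 + 0.001600 + 0.002304 + 0.006561 + 0.001024 + 0.527076 = 0.543894 (working shown to 6 dp, full precision carried).
So 1/D = 1.83859, i.e. 1.839 to 3 decimal places.

1.839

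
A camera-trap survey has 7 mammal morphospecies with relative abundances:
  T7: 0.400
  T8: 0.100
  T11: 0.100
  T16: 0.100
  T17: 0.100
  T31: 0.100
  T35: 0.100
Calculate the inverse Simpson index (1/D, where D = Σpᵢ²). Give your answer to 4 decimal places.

D = 0.4² + 0.1² + 0.1² + 0.1² + 0.1² + 0.1² + 0.1² = 0.16000000 + 0.01000000 + 0.01000000 + 0.01000000 + 0.01000000 + 0.01000000 + 0.01000000 = 0.22000000 (working shown to 8 dp, full precision carried).
So 1/D = 4.545455, i.e. 4.5455 to 4 decimal places.

4.5455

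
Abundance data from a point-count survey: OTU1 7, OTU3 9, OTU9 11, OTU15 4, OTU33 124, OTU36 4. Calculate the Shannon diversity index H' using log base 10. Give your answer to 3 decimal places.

Total N = 7+9+11+4+124+4 = 159, so the proportions are 0.04403, 0.0566, 0.06918, 0.02516, 0.77987, 0.02516 (working shown to 5 dp, full precision carried).
Each pᵢ log₁₀ pᵢ term: 0.04403×(-1.35630)=-0.05971, 0.0566×(-1.24715)=-0.07059, 0.06918×(-1.16000)=-0.08025, 0.02516×(-1.59934)=-0.04023, 0.77987×(-0.10798)=-0.08421, 0.02516×(-1.59934)=-0.04023.
Sum = -0.37523, so H' = 0.375.

0.375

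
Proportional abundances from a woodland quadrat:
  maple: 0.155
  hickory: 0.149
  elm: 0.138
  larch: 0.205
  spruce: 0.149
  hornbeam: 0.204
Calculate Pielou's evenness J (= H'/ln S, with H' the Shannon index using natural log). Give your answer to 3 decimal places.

H' = −Σ pᵢ ln pᵢ = −((-0.28897) + (-0.28367) + (-0.27331) + (-0.32487) + (-0.28367) + (-0.32429)) = 1.77877 (working shown to 5 dp, full precision carried).
With S = 6 species, ln S = 1.79176, so J = 1.77877/1.79176 = 0.99275, i.e. 0.993 to 3 decimal places.

0.993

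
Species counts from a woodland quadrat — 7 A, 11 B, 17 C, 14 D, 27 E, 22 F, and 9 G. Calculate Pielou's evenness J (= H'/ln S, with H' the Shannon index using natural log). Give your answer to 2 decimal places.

0.95

Total N = 7+11+17+14+27+22+9 = 107, so the proportions are 0.0654, 0.1028, 0.1589, 0.1308, 0.2523, 0.2056, 0.0841 (working shown to 4 dp, full precision carried).
H' = −Σ pᵢ ln pᵢ = −((-0.1784) + (-0.2339) + (-0.2923) + (-0.2661) + (-0.3475) + (-0.3252) + (-0.2082)) = 1.8516.
With S = 7 species, ln S = 1.9459, so J = 1.8516/1.9459 = 0.9515, i.e. 0.95 to 2 decimal places.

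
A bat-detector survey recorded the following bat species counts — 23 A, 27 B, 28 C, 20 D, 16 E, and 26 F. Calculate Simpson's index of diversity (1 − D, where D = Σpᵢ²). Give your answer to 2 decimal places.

Total N = 23+27+28+20+16+26 = 140, so the proportions are 0.1643, 0.1929, 0.2, 0.1429, 0.1143, 0.1857 (working shown to 4 dp, full precision carried).
D = 0.1643² + 0.1929² + 0.2² + 0.1429² + 0.1143² + 0.1857² = 0.0270 + 0.0372 + 0.0400 + 0.0204 + 0.0131 + 0.0345 = 0.1721.
So 1 − D = 0.8279, i.e. 0.83 to 2 decimal places.

0.83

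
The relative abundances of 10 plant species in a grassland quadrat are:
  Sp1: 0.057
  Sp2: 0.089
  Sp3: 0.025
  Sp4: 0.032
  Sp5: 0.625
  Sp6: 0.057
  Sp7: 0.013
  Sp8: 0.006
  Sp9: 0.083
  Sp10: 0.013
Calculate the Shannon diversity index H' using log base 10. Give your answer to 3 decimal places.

0.603

Each pᵢ log₁₀ pᵢ term (working shown to 5 dp, full precision carried): 0.057×(-1.24413)=-0.07092, 0.089×(-1.05061)=-0.09350, 0.025×(-1.60206)=-0.04005, 0.032×(-1.49485)=-0.04784, 0.625×(-0.20412)=-0.12757, 0.057×(-1.24413)=-0.07092, 0.013×(-1.88606)=-0.02452, 0.006×(-2.22185)=-0.01333, 0.083×(-1.08092)=-0.08972, 0.013×(-1.88606)=-0.02452.
Sum = -0.60288, so H' = 0.603.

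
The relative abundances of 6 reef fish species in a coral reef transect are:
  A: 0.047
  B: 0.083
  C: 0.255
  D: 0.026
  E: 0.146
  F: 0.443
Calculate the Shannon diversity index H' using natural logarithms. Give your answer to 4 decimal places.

1.4352

Each pᵢ ln pᵢ term (working shown to 6 dp, full precision carried): 0.047×(-3.057608)=-0.143708, 0.083×(-2.488915)=-0.206580, 0.255×(-1.366492)=-0.348455, 0.026×(-3.649659)=-0.094891, 0.146×(-1.924149)=-0.280926, 0.443×(-0.814186)=-0.360684.
Sum = -1.435244, so H' = 1.4352.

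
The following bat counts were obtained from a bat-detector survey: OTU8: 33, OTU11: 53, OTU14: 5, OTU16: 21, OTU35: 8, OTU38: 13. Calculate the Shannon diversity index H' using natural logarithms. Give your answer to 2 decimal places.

1.52

Total N = 33+53+5+21+8+13 = 133, so the proportions are 0.2481, 0.3985, 0.0376, 0.1579, 0.0602, 0.0977 (working shown to 4 dp, full precision carried).
Each pᵢ ln pᵢ term: 0.2481×(-1.3938)=-0.3458, 0.3985×(-0.9201)=-0.3666, 0.0376×(-3.2809)=-0.1233, 0.1579×(-1.8458)=-0.2914, 0.0602×(-2.8109)=-0.1691, 0.0977×(-2.3254)=-0.2273.
Sum = -1.5236, so H' = 1.52.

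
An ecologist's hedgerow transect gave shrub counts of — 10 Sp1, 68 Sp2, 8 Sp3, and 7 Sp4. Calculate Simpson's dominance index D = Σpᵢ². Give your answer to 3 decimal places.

Total N = 10+68+8+7 = 93, so the proportions are 0.10753, 0.73118, 0.08602, 0.07527 (working shown to 5 dp, full precision carried).
D = 0.10753² + 0.73118² + 0.08602² + 0.07527² = 0.01156 + 0.53463 + 0.00740 + 0.00567 = 0.55926.
To 3 decimal places, D = 0.559.

0.559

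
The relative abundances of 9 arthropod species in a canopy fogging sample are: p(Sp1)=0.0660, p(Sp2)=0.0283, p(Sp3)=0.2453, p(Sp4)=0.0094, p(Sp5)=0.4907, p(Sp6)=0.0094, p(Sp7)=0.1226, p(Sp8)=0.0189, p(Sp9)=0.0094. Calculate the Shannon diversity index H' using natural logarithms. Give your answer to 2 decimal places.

1.44

Each pᵢ ln pᵢ term (working shown to 4 dp, full precision carried): 0.066×(-2.7181)=-0.1794, 0.0283×(-3.5649)=-0.1009, 0.2453×(-1.4053)=-0.3447, 0.0094×(-4.6670)=-0.0439, 0.4907×(-0.7119)=-0.3493, 0.0094×(-4.6670)=-0.0439, 0.1226×(-2.0988)=-0.2573, 0.0189×(-3.9686)=-0.0750, 0.0094×(-4.6670)=-0.0439.
Sum = -1.4383, so H' = 1.44.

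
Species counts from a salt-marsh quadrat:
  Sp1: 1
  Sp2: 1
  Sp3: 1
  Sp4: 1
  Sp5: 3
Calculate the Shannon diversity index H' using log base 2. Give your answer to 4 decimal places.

Total N = 1+1+1+1+3 = 7, so the proportions are 0.142857, 0.142857, 0.142857, 0.142857, 0.428571 (working shown to 6 dp, full precision carried).
Each pᵢ log₂ pᵢ term: 0.142857×(-2.807355)=-0.401051, 0.142857×(-2.807355)=-0.401051, 0.142857×(-2.807355)=-0.401051, 0.142857×(-2.807355)=-0.401051, 0.428571×(-1.222392)=-0.523882.
Sum = -2.128085, so H' = 2.1281.

2.1281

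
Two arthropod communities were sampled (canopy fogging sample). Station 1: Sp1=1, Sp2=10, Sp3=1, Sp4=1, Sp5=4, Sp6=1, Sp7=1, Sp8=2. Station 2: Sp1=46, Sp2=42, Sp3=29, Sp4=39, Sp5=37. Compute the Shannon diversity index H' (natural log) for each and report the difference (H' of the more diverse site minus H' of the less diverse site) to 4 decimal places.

0.0197

Station 1: N=21, proportions 0.047619, 0.47619, 0.047619, 0.047619, 0.190476, 0.047619, 0.047619, 0.095238, giving H' = 1.617983 (working shown to 6 dp, full precision carried).
Station 2: N=193, proportions 0.238342, 0.217617, 0.150259, 0.202073, 0.19171, giving H' = 1.598265.
Difference = |1.617983 − 1.598265| = 0.019718, i.e. 0.0197 to 4 decimal places.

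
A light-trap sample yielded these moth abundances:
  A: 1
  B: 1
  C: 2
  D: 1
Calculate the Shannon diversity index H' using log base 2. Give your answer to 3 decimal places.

Total N = 1+1+2+1 = 5, so the proportions are 0.2, 0.2, 0.4, 0.2 (working shown to 5 dp, full precision carried).
Each pᵢ log₂ pᵢ term: 0.2×(-2.32193)=-0.46439, 0.2×(-2.32193)=-0.46439, 0.4×(-1.32193)=-0.52877, 0.2×(-2.32193)=-0.46439.
Sum = -1.92193, so H' = 1.922.

1.922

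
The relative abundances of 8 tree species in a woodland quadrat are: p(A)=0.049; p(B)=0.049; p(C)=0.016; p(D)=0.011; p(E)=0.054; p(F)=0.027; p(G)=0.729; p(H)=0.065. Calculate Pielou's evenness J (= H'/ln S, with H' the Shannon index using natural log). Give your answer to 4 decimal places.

0.5168

H' = −Σ pᵢ ln pᵢ = −((-0.147781) + (-0.147781) + (-0.066163) + (-0.049608) + (-0.157614) + (-0.097522) + (-0.230423) + (-0.177669)) = 1.074561 (working shown to 6 dp, full precision carried).
With S = 8 species, ln S = 2.079442, so J = 1.074561/2.079442 = 0.516754, i.e. 0.5168 to 4 decimal places.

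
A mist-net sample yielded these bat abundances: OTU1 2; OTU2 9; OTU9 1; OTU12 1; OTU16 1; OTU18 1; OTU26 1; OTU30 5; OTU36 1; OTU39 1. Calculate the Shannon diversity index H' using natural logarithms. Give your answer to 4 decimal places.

1.8656

Total N = 2+9+1+1+1+1+1+5+1+1 = 23, so the proportions are 0.086957, 0.391304, 0.043478, 0.043478, 0.043478, 0.043478, 0.043478, 0.217391, 0.043478, 0.043478 (working shown to 6 dp, full precision carried).
Each pᵢ ln pᵢ term: 0.086957×(-2.442347)=-0.212378, 0.391304×(-0.938270)=-0.367149, 0.043478×(-3.135494)=-0.136326, 0.043478×(-3.135494)=-0.136326, 0.043478×(-3.135494)=-0.136326, 0.043478×(-3.135494)=-0.136326, 0.043478×(-3.135494)=-0.136326, 0.217391×(-1.526056)=-0.331751, 0.043478×(-3.135494)=-0.136326, 0.043478×(-3.135494)=-0.136326.
Sum = -1.865559, so H' = 1.8656.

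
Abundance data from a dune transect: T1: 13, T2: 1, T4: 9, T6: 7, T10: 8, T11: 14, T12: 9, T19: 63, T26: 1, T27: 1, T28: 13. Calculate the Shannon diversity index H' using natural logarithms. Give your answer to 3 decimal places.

Total N = 13+1+9+7+8+14+9+63+1+1+13 = 139, so the proportions are 0.09353, 0.00719, 0.06475, 0.05036, 0.05755, 0.10072, 0.06475, 0.45324, 0.00719, 0.00719, 0.09353 (working shown to 5 dp, full precision carried).
Each pᵢ ln pᵢ term: 0.09353×(-2.36952)=-0.22161, 0.00719×(-4.93447)=-0.03550, 0.06475×(-2.73725)=-0.17723, 0.05036×(-2.98856)=-0.15050, 0.05755×(-2.85503)=-0.16432, 0.10072×(-2.29542)=-0.23119, 0.06475×(-2.73725)=-0.17723, 0.45324×(-0.79134)=-0.35866, 0.00719×(-4.93447)=-0.03550, 0.00719×(-4.93447)=-0.03550, 0.09353×(-2.36952)=-0.22161.
Sum = -1.80886, so H' = 1.809.

1.809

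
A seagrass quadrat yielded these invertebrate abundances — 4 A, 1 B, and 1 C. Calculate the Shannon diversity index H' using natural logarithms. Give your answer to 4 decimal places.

0.8676

Total N = 4+1+1 = 6, so the proportions are 0.666667, 0.166667, 0.166667 (working shown to 6 dp, full precision carried).
Each pᵢ ln pᵢ term: 0.666667×(-0.405465)=-0.270310, 0.166667×(-1.791759)=-0.298627, 0.166667×(-1.791759)=-0.298627.
Sum = -0.867563, so H' = 0.8676.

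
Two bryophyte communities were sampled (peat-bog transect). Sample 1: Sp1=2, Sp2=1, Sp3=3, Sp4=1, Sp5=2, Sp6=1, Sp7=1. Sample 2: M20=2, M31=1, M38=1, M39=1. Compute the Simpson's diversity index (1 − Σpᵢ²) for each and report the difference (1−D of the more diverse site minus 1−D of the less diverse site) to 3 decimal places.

0.106

Sample 1: N=11, proportions 0.18182, 0.09091, 0.27273, 0.09091, 0.18182, 0.09091, 0.09091, giving 1−D = 0.82645 (working shown to 5 dp, full precision carried).
Sample 2: N=5, proportions 0.4, 0.2, 0.2, 0.2, giving 1−D = 0.72000.
Difference = |0.82645 − 0.72000| = 0.10645, i.e. 0.106 to 3 decimal places.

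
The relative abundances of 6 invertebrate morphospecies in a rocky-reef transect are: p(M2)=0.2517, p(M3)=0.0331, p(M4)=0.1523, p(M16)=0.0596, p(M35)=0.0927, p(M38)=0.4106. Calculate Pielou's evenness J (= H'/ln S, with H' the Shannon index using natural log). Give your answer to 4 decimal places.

H' = −Σ pᵢ ln pᵢ = −((-0.347225) + (-0.112812) + (-0.286614) + (-0.168078) + (-0.220476) + (-0.365490)) = 1.500695 (working shown to 6 dp, full precision carried).
With S = 6 species, ln S = 1.791759, so J = 1.500695/1.791759 = 0.837554, i.e. 0.8376 to 4 decimal places.

0.8376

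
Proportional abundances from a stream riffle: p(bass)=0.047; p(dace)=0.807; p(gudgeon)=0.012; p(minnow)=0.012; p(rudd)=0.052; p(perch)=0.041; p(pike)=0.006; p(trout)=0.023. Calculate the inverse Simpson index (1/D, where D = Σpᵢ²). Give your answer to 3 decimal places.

1.518

D = 0.047² + 0.807² + 0.012² + 0.012² + 0.052² + 0.041² + 0.006² + 0.023² = 0.002209 + 0.651249 + 0.000144 + 0.000144 + 0.002704 + 0.001681 + 0.000036 + 0.000529 = 0.658696 (working shown to 6 dp, full precision carried).
So 1/D = 1.51815, i.e. 1.518 to 3 decimal places.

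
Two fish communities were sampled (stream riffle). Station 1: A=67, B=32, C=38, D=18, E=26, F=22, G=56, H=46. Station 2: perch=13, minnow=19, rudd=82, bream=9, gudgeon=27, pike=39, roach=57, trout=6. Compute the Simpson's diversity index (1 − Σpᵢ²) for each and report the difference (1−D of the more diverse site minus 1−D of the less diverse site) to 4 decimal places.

0.0555

Station 1: N=305, proportions 0.219672, 0.104918, 0.12459, 0.059016, 0.085246, 0.072131, 0.183607, 0.15082, giving 1−D = 0.852803 (working shown to 6 dp, full precision carried).
Station 2: N=252, proportions 0.051587, 0.075397, 0.325397, 0.035714, 0.107143, 0.154762, 0.22619, 0.02381, giving 1−D = 0.797336.
Difference = |0.852803 − 0.797336| = 0.055467, i.e. 0.0555 to 4 decimal places.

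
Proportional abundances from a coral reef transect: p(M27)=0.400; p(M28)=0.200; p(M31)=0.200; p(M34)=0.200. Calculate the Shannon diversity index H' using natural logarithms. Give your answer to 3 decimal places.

Each pᵢ ln pᵢ term (working shown to 5 dp, full precision carried): 0.4×(-0.91629)=-0.36652, 0.2×(-1.60944)=-0.32189, 0.2×(-1.60944)=-0.32189, 0.2×(-1.60944)=-0.32189.
Sum = -1.33218, so H' = 1.332.

1.332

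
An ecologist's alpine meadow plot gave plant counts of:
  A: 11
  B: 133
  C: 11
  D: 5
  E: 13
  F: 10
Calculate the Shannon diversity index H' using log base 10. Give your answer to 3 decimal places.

Total N = 11+133+11+5+13+10 = 183, so the proportions are 0.06011, 0.72678, 0.06011, 0.02732, 0.07104, 0.05464 (working shown to 5 dp, full precision carried).
Each pᵢ log₁₀ pᵢ term: 0.06011×(-1.22106)=-0.07340, 0.72678×(-0.13860)=-0.10073, 0.06011×(-1.22106)=-0.07340, 0.02732×(-1.56348)=-0.04272, 0.07104×(-1.14851)=-0.08159, 0.05464×(-1.26245)=-0.06899.
Sum = -0.44082, so H' = 0.441.

0.441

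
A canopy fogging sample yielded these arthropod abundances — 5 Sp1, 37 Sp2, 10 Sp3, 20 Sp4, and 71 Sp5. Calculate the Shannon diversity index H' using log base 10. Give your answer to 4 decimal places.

Total N = 5+37+10+20+71 = 143, so the proportions are 0.034965, 0.258741, 0.06993, 0.13986, 0.496503 (working shown to 6 dp, full precision carried).
Each pᵢ log₁₀ pᵢ term: 0.034965×(-1.456366)=-0.050922, 0.258741×(-0.587134)=-0.151916, 0.06993×(-1.155336)=-0.080793, 0.13986×(-0.854306)=-0.119483, 0.496503×(-0.304078)=-0.150976.
Sum = -0.554089, so H' = 0.5541.

0.5541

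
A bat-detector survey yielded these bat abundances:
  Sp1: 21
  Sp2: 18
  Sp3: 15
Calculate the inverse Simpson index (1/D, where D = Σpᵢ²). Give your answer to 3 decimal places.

2.945

Total N = 21+18+15 = 54, so the proportions are 0.388889, 0.333333, 0.277778 (working shown to 6 dp, full precision carried).
D = 0.388889² + 0.333333² + 0.277778² = 0.151235 + 0.111111 + 0.077160 = 0.339506.
So 1/D = 2.94545, i.e. 2.945 to 3 decimal places.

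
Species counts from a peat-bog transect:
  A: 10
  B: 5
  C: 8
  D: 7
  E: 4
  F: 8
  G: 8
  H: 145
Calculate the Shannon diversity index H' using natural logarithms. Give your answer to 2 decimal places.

Total N = 10+5+8+7+4+8+8+145 = 195, so the proportions are 0.0513, 0.0256, 0.041, 0.0359, 0.0205, 0.041, 0.041, 0.7436 (working shown to 4 dp, full precision carried).
Each pᵢ ln pᵢ term: 0.0513×(-2.9704)=-0.1523, 0.0256×(-3.6636)=-0.0939, 0.041×(-3.1936)=-0.1310, 0.0359×(-3.3271)=-0.1194, 0.0205×(-3.8867)=-0.0797, 0.041×(-3.1936)=-0.1310, 0.041×(-3.1936)=-0.1310, 0.7436×(-0.2963)=-0.2203.
Sum = -1.0588, so H' = 1.06.

1.06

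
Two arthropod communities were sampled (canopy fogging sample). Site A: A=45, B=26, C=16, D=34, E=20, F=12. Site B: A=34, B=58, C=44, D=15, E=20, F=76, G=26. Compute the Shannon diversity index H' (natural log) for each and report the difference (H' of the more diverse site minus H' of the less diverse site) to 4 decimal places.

Site A: N=153, proportions 0.2941176, 0.1699346, 0.1045752, 0.2222222, 0.130719, 0.0784314, giving H' = 1.6970946 (working shown to 7 dp, full precision carried).
Site B: N=273, proportions 0.1245421, 0.2124542, 0.1611722, 0.0549451, 0.0732601, 0.2783883, 0.0952381, giving H' = 1.8135453.
Difference = |1.6970946 − 1.8135453| = 0.1164507, i.e. 0.1165 to 4 decimal places.

0.1165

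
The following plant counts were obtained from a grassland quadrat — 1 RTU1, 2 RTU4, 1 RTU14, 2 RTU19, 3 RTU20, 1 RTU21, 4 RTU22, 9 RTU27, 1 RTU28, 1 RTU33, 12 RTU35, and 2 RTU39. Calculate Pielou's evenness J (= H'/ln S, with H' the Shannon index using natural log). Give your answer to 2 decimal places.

Total N = 1+2+1+2+3+1+4+9+1+1+12+2 = 39, so the proportions are 0.0256, 0.0513, 0.0256, 0.0513, 0.0769, 0.0256, 0.1026, 0.2308, 0.0256, 0.0256, 0.3077, 0.0513 (working shown to 4 dp, full precision carried).
H' = −Σ pᵢ ln pᵢ = −((-0.0939) + (-0.1523) + (-0.0939) + (-0.1523) + (-0.1973) + (-0.0939) + (-0.2336) + (-0.3384) + (-0.0939) + (-0.0939) + (-0.3627) + (-0.1523)) = 2.0586.
With S = 12 species, ln S = 2.4849, so J = 2.0586/2.4849 = 0.8284, i.e. 0.83 to 2 decimal places.

0.83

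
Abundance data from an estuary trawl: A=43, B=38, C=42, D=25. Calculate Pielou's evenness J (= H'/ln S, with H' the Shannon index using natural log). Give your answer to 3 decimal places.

0.985

Total N = 43+38+42+25 = 148, so the proportions are 0.29054, 0.25676, 0.28378, 0.16892 (working shown to 5 dp, full precision carried).
H' = −Σ pᵢ ln pᵢ = −((-0.35911) + (-0.34909) + (-0.35744) + (-0.30039)) = 1.36604.
With S = 4 species, ln S = 1.38629, so J = 1.36604/1.38629 = 0.98539, i.e. 0.985 to 3 decimal places.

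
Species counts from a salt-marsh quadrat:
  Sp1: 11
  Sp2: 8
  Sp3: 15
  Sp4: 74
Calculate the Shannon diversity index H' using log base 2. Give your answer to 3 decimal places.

Total N = 11+8+15+74 = 108, so the proportions are 0.10185, 0.07407, 0.13889, 0.68519 (working shown to 5 dp, full precision carried).
Each pᵢ log₂ pᵢ term: 0.10185×(-3.29546)=-0.33565, 0.07407×(-3.75489)=-0.27814, 0.13889×(-2.84800)=-0.39556, 0.68519×(-0.54543)=-0.37372.
Sum = -1.38307, so H' = 1.383.

1.383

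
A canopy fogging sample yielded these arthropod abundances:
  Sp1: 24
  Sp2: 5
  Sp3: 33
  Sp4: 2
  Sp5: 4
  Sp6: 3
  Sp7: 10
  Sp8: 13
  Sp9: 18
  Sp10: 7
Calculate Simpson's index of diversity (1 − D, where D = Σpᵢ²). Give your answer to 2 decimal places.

0.83

Total N = 24+5+33+2+4+3+10+13+18+7 = 119, so the proportions are 0.2017, 0.042, 0.2773, 0.0168, 0.0336, 0.0252, 0.084, 0.1092, 0.1513, 0.0588 (working shown to 4 dp, full precision carried).
D = 0.2017² + 0.042² + 0.2773² + 0.0168² + 0.0336² + 0.0252² + 0.084² + 0.1092² + 0.1513² + 0.0588² = 0.0407 + 0.0018 + 0.0769 + 0.0003 + 0.0011 + 0.0006 + 0.0071 + 0.0119 + 0.0229 + 0.0035 = 0.1667.
So 1 − D = 0.8333, i.e. 0.83 to 2 decimal places.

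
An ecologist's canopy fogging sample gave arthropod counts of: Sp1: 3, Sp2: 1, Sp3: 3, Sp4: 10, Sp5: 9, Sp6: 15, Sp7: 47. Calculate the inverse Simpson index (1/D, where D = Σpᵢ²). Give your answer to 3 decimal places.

2.940

Total N = 3+1+3+10+9+15+47 = 88, so the proportions are 0.034091, 0.011364, 0.034091, 0.113636, 0.102273, 0.170455, 0.534091 (working shown to 6 dp, full precision carried).
D = 0.034091² + 0.011364² + 0.034091² + 0.113636² + 0.102273² + 0.170455² + 0.534091² = 0.001162 + 0.000129 + 0.001162 + 0.012913 + 0.010460 + 0.029055 + 0.285253 = 0.340134.
So 1/D = 2.94002, i.e. 2.940 to 3 decimal places.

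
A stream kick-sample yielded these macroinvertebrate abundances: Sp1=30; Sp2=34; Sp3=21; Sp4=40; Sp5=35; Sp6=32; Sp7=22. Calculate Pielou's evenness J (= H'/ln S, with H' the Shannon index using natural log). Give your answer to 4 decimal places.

Total N = 30+34+21+40+35+32+22 = 214, so the proportions are 0.140187, 0.158879, 0.098131, 0.186916, 0.163551, 0.149533, 0.102804 (working shown to 6 dp, full precision carried).
H' = −Σ pᵢ ln pᵢ = −((-0.275436) + (-0.292275) + (-0.227806) + (-0.313476) + (-0.296131) + (-0.284148) + (-0.233872)) = 1.923144.
With S = 7 species, ln S = 1.945910, so J = 1.923144/1.945910 = 0.988301, i.e. 0.9883 to 4 decimal places.

0.9883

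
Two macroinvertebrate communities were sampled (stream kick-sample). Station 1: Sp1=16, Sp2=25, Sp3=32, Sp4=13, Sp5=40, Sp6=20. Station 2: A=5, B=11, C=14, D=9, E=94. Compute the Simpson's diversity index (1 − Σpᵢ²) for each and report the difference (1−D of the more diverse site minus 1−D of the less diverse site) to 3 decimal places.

Station 1: N=146, proportions 0.10959, 0.17123, 0.21918, 0.08904, 0.27397, 0.13699, giving 1−D = 0.80888 (working shown to 5 dp, full precision carried).
Station 2: N=133, proportions 0.03759, 0.08271, 0.10526, 0.06767, 0.70677, giving 1−D = 0.47657.
Difference = |0.80888 − 0.47657| = 0.33231, i.e. 0.332 to 3 decimal places.

0.332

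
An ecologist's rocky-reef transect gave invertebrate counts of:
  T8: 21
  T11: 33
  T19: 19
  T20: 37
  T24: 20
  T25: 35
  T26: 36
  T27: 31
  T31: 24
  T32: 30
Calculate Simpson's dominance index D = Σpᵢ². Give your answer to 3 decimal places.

Total N = 21+33+19+37+20+35+36+31+24+30 = 286, so the proportions are 0.07343, 0.11538, 0.06643, 0.12937, 0.06993, 0.12238, 0.12587, 0.10839, 0.08392, 0.1049 (working shown to 5 dp, full precision carried).
D = 0.07343² + 0.11538² + 0.06643² + 0.12937² + 0.06993² + 0.12238² + 0.12587² + 0.10839² + 0.08392² + 0.1049² = 0.00539 + 0.01331 + 0.00441 + 0.01674 + 0.00489 + 0.01498 + 0.01584 + 0.01175 + 0.00704 + 0.01100 = 0.10536.
To 3 decimal places, D = 0.105.

0.105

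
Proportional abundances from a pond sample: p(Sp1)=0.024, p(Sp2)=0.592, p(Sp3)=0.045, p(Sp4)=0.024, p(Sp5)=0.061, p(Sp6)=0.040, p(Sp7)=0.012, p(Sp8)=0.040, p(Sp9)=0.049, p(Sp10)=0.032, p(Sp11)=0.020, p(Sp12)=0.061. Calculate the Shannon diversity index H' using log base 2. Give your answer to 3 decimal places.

2.333

Each pᵢ log₂ pᵢ term (working shown to 5 dp, full precision carried): 0.024×(-5.38082)=-0.12914, 0.592×(-0.75633)=-0.44775, 0.045×(-4.47393)=-0.20133, 0.024×(-5.38082)=-0.12914, 0.061×(-4.03505)=-0.24614, 0.04×(-4.64386)=-0.18575, 0.012×(-6.38082)=-0.07657, 0.04×(-4.64386)=-0.18575, 0.049×(-4.35107)=-0.21320, 0.032×(-4.96578)=-0.15891, 0.02×(-5.64386)=-0.11288, 0.061×(-4.03505)=-0.24614.
Sum = -2.33269, so H' = 2.333.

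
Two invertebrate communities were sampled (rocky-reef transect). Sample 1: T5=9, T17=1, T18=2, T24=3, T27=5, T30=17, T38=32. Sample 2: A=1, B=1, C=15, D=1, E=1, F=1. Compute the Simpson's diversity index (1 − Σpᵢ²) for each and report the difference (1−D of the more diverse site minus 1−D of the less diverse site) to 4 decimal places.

Sample 1: N=69, proportions 0.130435, 0.014493, 0.028986, 0.043478, 0.072464, 0.246377, 0.463768, giving 1−D = 0.699013 (working shown to 6 dp, full precision carried).
Sample 2: N=20, proportions 0.05, 0.05, 0.75, 0.05, 0.05, 0.05, giving 1−D = 0.425000.
Difference = |0.699013 − 0.425000| = 0.274013, i.e. 0.2740 to 4 decimal places.

0.2740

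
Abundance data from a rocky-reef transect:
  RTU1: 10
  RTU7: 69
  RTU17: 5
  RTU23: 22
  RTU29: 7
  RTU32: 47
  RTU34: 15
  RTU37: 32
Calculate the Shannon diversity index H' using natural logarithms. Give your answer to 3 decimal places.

1.771

Total N = 10+69+5+22+7+47+15+32 = 207, so the proportions are 0.04831, 0.33333, 0.02415, 0.10628, 0.03382, 0.22705, 0.07246, 0.15459 (working shown to 5 dp, full precision carried).
Each pᵢ ln pᵢ term: 0.04831×(-3.03013)=-0.14638, 0.33333×(-1.09861)=-0.36620, 0.02415×(-3.72328)=-0.08993, 0.10628×(-2.24168)=-0.23825, 0.03382×(-3.38681)=-0.11453, 0.22705×(-1.48257)=-0.33662, 0.07246×(-2.62467)=-0.19019, 0.15459×(-1.86698)=-0.28862.
Sum = -1.77073, so H' = 1.771.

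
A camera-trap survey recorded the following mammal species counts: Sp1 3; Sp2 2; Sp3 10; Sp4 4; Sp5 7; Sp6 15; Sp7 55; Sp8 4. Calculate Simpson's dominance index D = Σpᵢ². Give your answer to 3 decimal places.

0.344

Total N = 3+2+10+4+7+15+55+4 = 100, so the proportions are 0.03, 0.02, 0.1, 0.04, 0.07, 0.15, 0.55, 0.04 (working shown to 5 dp, full precision carried).
D = 0.03² + 0.02² + 0.1² + 0.04² + 0.07² + 0.15² + 0.55² + 0.04² = 0.00090 + 0.00040 + 0.01000 + 0.00160 + 0.00490 + 0.02250 + 0.30250 + 0.00160 = 0.34440.
To 3 decimal places, D = 0.344.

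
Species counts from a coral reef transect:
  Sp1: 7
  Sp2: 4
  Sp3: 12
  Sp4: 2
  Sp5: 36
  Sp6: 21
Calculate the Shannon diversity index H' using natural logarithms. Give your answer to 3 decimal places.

Total N = 7+4+12+2+36+21 = 82, so the proportions are 0.08537, 0.04878, 0.14634, 0.02439, 0.43902, 0.2561 (working shown to 5 dp, full precision carried).
Each pᵢ ln pᵢ term: 0.08537×(-2.46081)=-0.21007, 0.04878×(-3.02042)=-0.14734, 0.14634×(-1.92181)=-0.28124, 0.02439×(-3.71357)=-0.09057, 0.43902×(-0.82320)=-0.36141, 0.2561×(-1.36220)=-0.34886.
Sum = -1.43948, so H' = 1.439.

1.439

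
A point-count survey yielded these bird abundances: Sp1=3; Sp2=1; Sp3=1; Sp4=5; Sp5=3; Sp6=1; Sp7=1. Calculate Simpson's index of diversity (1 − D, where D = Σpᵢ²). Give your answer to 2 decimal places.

Total N = 3+1+1+5+3+1+1 = 15, so the proportions are 0.2, 0.0667, 0.0667, 0.3333, 0.2, 0.0667, 0.0667 (working shown to 4 dp, full precision carried).
D = 0.2² + 0.0667² + 0.0667² + 0.3333² + 0.2² + 0.0667² + 0.0667² = 0.0400 + 0.0044 + 0.0044 + 0.1111 + 0.0400 + 0.0044 + 0.0044 = 0.2089.
So 1 − D = 0.7911, i.e. 0.79 to 2 decimal places.

0.79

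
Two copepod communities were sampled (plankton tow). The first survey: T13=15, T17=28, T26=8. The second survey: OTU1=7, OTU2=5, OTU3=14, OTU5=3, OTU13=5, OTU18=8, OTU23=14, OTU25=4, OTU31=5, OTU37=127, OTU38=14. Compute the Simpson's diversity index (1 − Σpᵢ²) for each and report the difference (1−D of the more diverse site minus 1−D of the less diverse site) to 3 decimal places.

The first survey: N=51, proportions 0.29412, 0.54902, 0.15686, giving 1−D = 0.58747 (working shown to 5 dp, full precision carried).
The second survey: N=206, proportions 0.03398, 0.02427, 0.06796, 0.01456, 0.02427, 0.03883, 0.06796, 0.01942, 0.02427, 0.6165, 0.06796, giving 1−D = 0.60105.
Difference = |0.58747 − 0.60105| = 0.01358, i.e. 0.014 to 3 decimal places.

0.014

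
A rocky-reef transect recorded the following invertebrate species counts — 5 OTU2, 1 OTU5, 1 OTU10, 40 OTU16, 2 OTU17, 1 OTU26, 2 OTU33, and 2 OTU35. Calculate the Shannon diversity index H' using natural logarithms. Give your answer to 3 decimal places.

1.030

Total N = 5+1+1+40+2+1+2+2 = 54, so the proportions are 0.09259, 0.01852, 0.01852, 0.74074, 0.03704, 0.01852, 0.03704, 0.03704 (working shown to 5 dp, full precision carried).
Each pᵢ ln pᵢ term: 0.09259×(-2.37955)=-0.22033, 0.01852×(-3.98898)=-0.07387, 0.01852×(-3.98898)=-0.07387, 0.74074×(-0.30010)=-0.22230, 0.03704×(-3.29584)=-0.12207, 0.01852×(-3.98898)=-0.07387, 0.03704×(-3.29584)=-0.12207, 0.03704×(-3.29584)=-0.12207.
Sum = -1.03044, so H' = 1.030.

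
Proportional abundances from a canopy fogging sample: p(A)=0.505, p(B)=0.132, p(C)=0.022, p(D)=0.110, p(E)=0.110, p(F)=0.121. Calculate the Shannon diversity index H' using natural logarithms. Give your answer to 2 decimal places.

1.44

Each pᵢ ln pᵢ term (working shown to 4 dp, full precision carried): 0.505×(-0.6832)=-0.3450, 0.132×(-2.0250)=-0.2673, 0.022×(-3.8167)=-0.0840, 0.11×(-2.2073)=-0.2428, 0.11×(-2.2073)=-0.2428, 0.121×(-2.1120)=-0.2555.
Sum = -1.4374, so H' = 1.44.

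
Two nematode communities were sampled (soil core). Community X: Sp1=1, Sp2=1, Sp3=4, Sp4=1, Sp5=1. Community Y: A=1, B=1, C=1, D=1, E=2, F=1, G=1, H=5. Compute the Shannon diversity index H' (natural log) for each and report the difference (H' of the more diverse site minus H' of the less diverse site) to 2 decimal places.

Community X: N=8, proportions 0.125, 0.125, 0.5, 0.125, 0.125, giving H' = 1.3863 (working shown to 4 dp, full precision carried).
Community Y: N=13, proportions 0.0769, 0.0769, 0.0769, 0.0769, 0.1538, 0.0769, 0.0769, 0.3846, giving H' = 1.8393.
Difference = |1.3863 − 1.8393| = 0.4530, i.e. 0.45 to 2 decimal places.

0.45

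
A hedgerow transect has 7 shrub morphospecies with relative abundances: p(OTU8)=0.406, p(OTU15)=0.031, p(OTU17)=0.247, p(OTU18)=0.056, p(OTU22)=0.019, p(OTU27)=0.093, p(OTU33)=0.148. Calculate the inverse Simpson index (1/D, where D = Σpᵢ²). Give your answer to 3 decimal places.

3.834

D = 0.406² + 0.031² + 0.247² + 0.056² + 0.019² + 0.093² + 0.148² = 0.1648360 + 0.0009610 + 0.0610090 + 0.0031360 + 0.0003610 + 0.0086490 + 0.0219040 = 0.2608560 (working shown to 7 dp, full precision carried).
So 1/D = 3.83353, i.e. 3.834 to 3 decimal places.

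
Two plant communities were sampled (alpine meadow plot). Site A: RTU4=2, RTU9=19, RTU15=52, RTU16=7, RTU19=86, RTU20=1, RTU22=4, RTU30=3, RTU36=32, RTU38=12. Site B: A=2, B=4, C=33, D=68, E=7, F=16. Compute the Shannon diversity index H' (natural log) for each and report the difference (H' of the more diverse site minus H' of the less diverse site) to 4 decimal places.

0.3997

Site A: N=218, proportions 0.009174, 0.087156, 0.238532, 0.03211, 0.394495, 0.004587, 0.018349, 0.013761, 0.146789, 0.055046, giving H' = 1.673238 (working shown to 6 dp, full precision carried).
Site B: N=130, proportions 0.015385, 0.030769, 0.253846, 0.523077, 0.053846, 0.123077, giving H' = 1.273492.
Difference = |1.673238 − 1.273492| = 0.399746, i.e. 0.3997 to 4 decimal places.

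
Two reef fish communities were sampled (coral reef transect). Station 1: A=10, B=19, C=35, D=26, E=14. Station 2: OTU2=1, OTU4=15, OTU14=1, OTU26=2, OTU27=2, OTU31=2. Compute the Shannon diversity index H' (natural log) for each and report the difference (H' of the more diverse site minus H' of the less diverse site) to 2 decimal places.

Station 1: N=104, proportions 0.0962, 0.1827, 0.3365, 0.25, 0.1346, giving H' = 1.5188 (working shown to 4 dp, full precision carried).
Station 2: N=23, proportions 0.0435, 0.6522, 0.0435, 0.087, 0.087, 0.087, giving H' = 1.1886.
Difference = |1.5188 − 1.1886| = 0.3302, i.e. 0.33 to 2 decimal places.

0.33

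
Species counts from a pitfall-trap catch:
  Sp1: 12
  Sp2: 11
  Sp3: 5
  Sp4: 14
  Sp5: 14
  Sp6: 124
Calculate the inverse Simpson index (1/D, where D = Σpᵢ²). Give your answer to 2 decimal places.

Total N = 12+11+5+14+14+124 = 180, so the proportions are 0.06667, 0.06111, 0.02778, 0.07778, 0.07778, 0.68889 (working shown to 5 dp, full precision carried).
D = 0.06667² + 0.06111² + 0.02778² + 0.07778² + 0.07778² + 0.68889² = 0.00444 + 0.00373 + 0.00077 + 0.00605 + 0.00605 + 0.47457 = 0.49562.
So 1/D = 2.0177, i.e. 2.02 to 2 decimal places.

2.02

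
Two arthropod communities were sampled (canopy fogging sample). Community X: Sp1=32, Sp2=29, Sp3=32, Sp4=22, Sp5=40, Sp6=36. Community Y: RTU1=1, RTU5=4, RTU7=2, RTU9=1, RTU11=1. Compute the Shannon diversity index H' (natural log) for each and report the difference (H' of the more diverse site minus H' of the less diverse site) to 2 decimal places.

Community X: N=191, proportions 0.1675, 0.1518, 0.1675, 0.1152, 0.2094, 0.1885, giving H' = 1.7757 (working shown to 4 dp, full precision carried).
Community Y: N=9, proportions 0.1111, 0.4444, 0.2222, 0.1111, 0.1111, giving H' = 1.4271.
Difference = |1.7757 − 1.4271| = 0.3486, i.e. 0.35 to 2 decimal places.

0.35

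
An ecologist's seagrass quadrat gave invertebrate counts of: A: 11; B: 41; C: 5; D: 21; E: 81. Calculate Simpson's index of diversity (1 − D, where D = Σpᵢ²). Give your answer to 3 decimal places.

0.651

Total N = 11+41+5+21+81 = 159, so the proportions are 0.06918, 0.25786, 0.03145, 0.13208, 0.50943 (working shown to 5 dp, full precision carried).
D = 0.06918² + 0.25786² + 0.03145² + 0.13208² + 0.50943² = 0.00479 + 0.06649 + 0.00099 + 0.01744 + 0.25952 = 0.34923.
So 1 − D = 0.65077, i.e. 0.651 to 3 decimal places.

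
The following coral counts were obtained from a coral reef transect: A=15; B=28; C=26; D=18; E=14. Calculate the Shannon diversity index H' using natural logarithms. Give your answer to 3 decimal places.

1.570

Total N = 15+28+26+18+14 = 101, so the proportions are 0.14851, 0.27723, 0.25743, 0.17822, 0.13861 (working shown to 5 dp, full precision carried).
Each pᵢ ln pᵢ term: 0.14851×(-1.90707)=-0.28323, 0.27723×(-1.28292)=-0.35566, 0.25743×(-1.35702)=-0.34933, 0.17822×(-1.72475)=-0.30738, 0.13861×(-1.97606)=-0.27391.
Sum = -1.56951, so H' = 1.570.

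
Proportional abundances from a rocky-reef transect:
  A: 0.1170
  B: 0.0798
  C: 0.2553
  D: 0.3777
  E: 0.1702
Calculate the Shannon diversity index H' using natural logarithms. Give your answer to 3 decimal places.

1.470

Each pᵢ ln pᵢ term (working shown to 5 dp, full precision carried): 0.117×(-2.14558)=-0.25103, 0.0798×(-2.52823)=-0.20175, 0.2553×(-1.36532)=-0.34857, 0.3777×(-0.97366)=-0.36775, 0.1702×(-1.77078)=-0.30139.
Sum = -1.47049, so H' = 1.470.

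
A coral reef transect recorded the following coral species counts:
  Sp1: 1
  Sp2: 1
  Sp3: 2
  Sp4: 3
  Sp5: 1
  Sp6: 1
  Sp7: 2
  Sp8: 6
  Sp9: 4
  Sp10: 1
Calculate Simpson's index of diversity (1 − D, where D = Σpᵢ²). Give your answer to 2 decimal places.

Total N = 1+1+2+3+1+1+2+6+4+1 = 22, so the proportions are 0.0455, 0.0455, 0.0909, 0.1364, 0.0455, 0.0455, 0.0909, 0.2727, 0.1818, 0.0455 (working shown to 4 dp, full precision carried).
D = 0.0455² + 0.0455² + 0.0909² + 0.1364² + 0.0455² + 0.0455² + 0.0909² + 0.2727² + 0.1818² + 0.0455² = 0.0021 + 0.0021 + 0.0083 + 0.0186 + 0.0021 + 0.0021 + 0.0083 + 0.0744 + 0.0331 + 0.0021 = 0.1529.
So 1 − D = 0.8471, i.e. 0.85 to 2 decimal places.

0.85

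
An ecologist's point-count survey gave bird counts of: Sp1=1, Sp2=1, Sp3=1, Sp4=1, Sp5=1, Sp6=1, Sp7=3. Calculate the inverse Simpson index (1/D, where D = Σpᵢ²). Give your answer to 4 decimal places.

5.4000

Total N = 1+1+1+1+1+1+3 = 9, so the proportions are 0.11111111, 0.11111111, 0.11111111, 0.11111111, 0.11111111, 0.11111111, 0.33333333 (working shown to 8 dp, full precision carried).
D = 0.11111111² + 0.11111111² + 0.11111111² + 0.11111111² + 0.11111111² + 0.11111111² + 0.33333333² = 0.01234568 + 0.01234568 + 0.01234568 + 0.01234568 + 0.01234568 + 0.01234568 + 0.11111111 = 0.18518519.
So 1/D = 5.400000, i.e. 5.4000 to 4 decimal places.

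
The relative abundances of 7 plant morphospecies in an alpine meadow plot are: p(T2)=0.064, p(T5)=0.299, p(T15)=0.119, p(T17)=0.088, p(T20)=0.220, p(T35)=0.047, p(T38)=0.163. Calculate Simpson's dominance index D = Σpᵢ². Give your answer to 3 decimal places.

D = 0.064² + 0.299² + 0.119² + 0.088² + 0.22² + 0.047² + 0.163² = 0.00410 + 0.08940 + 0.01416 + 0.00774 + 0.04840 + 0.00221 + 0.02657 = 0.19258 (working shown to 5 dp, full precision carried).
To 3 decimal places, D = 0.193.

0.193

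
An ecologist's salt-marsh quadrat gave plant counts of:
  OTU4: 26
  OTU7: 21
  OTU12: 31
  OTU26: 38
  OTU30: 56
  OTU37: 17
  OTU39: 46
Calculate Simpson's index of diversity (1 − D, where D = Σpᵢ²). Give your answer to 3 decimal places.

0.836

Total N = 26+21+31+38+56+17+46 = 235, so the proportions are 0.11064, 0.08936, 0.13191, 0.1617, 0.2383, 0.07234, 0.19574 (working shown to 5 dp, full precision carried).
D = 0.11064² + 0.08936² + 0.13191² + 0.1617² + 0.2383² + 0.07234² + 0.19574² = 0.01224 + 0.00799 + 0.01740 + 0.02615 + 0.05679 + 0.00523 + 0.03832 = 0.16411.
So 1 − D = 0.83589, i.e. 0.836 to 3 decimal places.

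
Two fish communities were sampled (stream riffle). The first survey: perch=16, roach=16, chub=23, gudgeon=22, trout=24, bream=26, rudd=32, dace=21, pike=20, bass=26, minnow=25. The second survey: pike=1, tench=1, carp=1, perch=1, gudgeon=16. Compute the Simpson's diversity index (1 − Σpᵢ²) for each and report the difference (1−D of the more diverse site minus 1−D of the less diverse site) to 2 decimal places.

The first survey: N=251, proportions 0.0637, 0.0637, 0.0916, 0.0876, 0.0956, 0.1036, 0.1275, 0.0837, 0.0797, 0.1036, 0.0996, giving 1−D = 0.9057 (working shown to 4 dp, full precision carried).
The second survey: N=20, proportions 0.05, 0.05, 0.05, 0.05, 0.8, giving 1−D = 0.3500.
Difference = |0.9057 − 0.3500| = 0.5557, i.e. 0.56 to 2 decimal places.

0.56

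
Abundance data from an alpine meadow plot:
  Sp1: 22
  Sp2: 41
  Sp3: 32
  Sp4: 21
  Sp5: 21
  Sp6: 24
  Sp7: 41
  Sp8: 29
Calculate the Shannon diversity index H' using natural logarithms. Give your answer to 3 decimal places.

Total N = 22+41+32+21+21+24+41+29 = 231, so the proportions are 0.09524, 0.17749, 0.13853, 0.09091, 0.09091, 0.1039, 0.17749, 0.12554 (working shown to 5 dp, full precision carried).
Each pᵢ ln pᵢ term: 0.09524×(-2.35138)=-0.22394, 0.17749×(-1.72885)=-0.30685, 0.13853×(-1.97668)=-0.27383, 0.09091×(-2.39790)=-0.21799, 0.09091×(-2.39790)=-0.21799, 0.1039×(-2.26436)=-0.23526, 0.17749×(-1.72885)=-0.30685, 0.12554×(-2.07512)=-0.26051.
Sum = -2.04322, so H' = 2.043.

2.043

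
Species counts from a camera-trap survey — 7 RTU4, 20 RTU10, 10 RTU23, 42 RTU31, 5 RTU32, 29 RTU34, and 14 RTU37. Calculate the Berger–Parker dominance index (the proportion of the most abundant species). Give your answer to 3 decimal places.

0.331

Total N = 7+20+10+42+5+29+14 = 127, so the proportions are 0.05512, 0.15748, 0.07874, 0.33071, 0.03937, 0.22835, 0.11024 (working shown to 5 dp, full precision carried).
The largest proportion is 0.33071, i.e. d = 0.331 to 3 decimal places.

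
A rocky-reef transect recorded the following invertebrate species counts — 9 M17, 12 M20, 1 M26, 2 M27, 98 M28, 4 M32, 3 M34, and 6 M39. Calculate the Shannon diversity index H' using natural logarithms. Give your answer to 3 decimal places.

Total N = 9+12+1+2+98+4+3+6 = 135, so the proportions are 0.06667, 0.08889, 0.00741, 0.01481, 0.72593, 0.02963, 0.02222, 0.04444 (working shown to 5 dp, full precision carried).
Each pᵢ ln pᵢ term: 0.06667×(-2.70805)=-0.18054, 0.08889×(-2.42037)=-0.21514, 0.00741×(-4.90527)=-0.03634, 0.01481×(-4.21213)=-0.06240, 0.72593×(-0.32031)=-0.23252, 0.02963×(-3.51898)=-0.10427, 0.02222×(-3.80666)=-0.08459, 0.04444×(-3.11352)=-0.13838.
Sum = -1.05417, so H' = 1.054.

1.054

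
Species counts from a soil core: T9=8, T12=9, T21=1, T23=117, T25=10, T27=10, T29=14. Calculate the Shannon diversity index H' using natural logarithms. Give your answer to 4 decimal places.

1.1264

Total N = 8+9+1+117+10+10+14 = 169, so the proportions are 0.047337, 0.053254, 0.005917, 0.692308, 0.059172, 0.059172, 0.08284 (working shown to 6 dp, full precision carried).
Each pᵢ ln pᵢ term: 0.047337×(-3.050457)=-0.144400, 0.053254×(-2.932674)=-0.156178, 0.005917×(-5.129899)=-0.030354, 0.692308×(-0.367725)=-0.254579, 0.059172×(-2.827314)=-0.167297, 0.059172×(-2.827314)=-0.167297, 0.08284×(-2.490841)=-0.206342.
Sum = -1.126447, so H' = 1.1264.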